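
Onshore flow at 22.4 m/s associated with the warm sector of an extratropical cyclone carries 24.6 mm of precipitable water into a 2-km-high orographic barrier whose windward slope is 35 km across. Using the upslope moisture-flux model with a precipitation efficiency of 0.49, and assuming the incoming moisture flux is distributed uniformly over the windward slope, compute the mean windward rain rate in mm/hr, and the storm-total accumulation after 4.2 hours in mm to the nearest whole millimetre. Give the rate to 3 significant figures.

R ≈ 27.8 mm/hr; total ≈ 117 mm

Incoming column moisture flux per unit ridge length: F = V × PW = 22.4 × 24.6 = 551.04 mm·m/s.
Spread over the 35 km slope with efficiency ε = 0.49: R = ε·F/W = 0.49 × 551.04 / 35000 m = 7.715e-03 mm/s.
R = 7.715e-03 × 3600 = 27.8 mm/hr.
Over 4.2 h: total = 27.8 × 4.2 = 116.76 ≈ 117 mm.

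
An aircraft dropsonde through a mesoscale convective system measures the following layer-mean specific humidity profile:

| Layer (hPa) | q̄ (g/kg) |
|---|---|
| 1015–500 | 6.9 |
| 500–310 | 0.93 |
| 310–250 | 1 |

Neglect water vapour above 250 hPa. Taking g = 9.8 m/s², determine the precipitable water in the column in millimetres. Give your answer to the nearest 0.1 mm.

PW ≈ 38.7 mm

Precipitable water is the column-integrated vapour mass per unit area: PW = (1/g) Σ q̄ Δp, with q in kg/kg and Δp in Pa (1 kg/m² of water = 1 mm).
Layer 1015–500 hPa: Δp = 515 hPa = 51500 Pa, q̄ = 0.0069 kg/kg → 0.0069 × 51500 / 9.8 = 36.26 mm
Layer 500–310 hPa: Δp = 190 hPa = 19000 Pa, q̄ = 0.00093 kg/kg → 0.00093 × 19000 / 9.8 = 1.80 mm
Layer 310–250 hPa: Δp = 60 hPa = 6000 Pa, q̄ = 0.001 kg/kg → 0.001 × 6000 / 9.8 = 0.61 mm
PW = 36.26 + 1.80 + 0.61 = 38.67 ≈ 38.7 mm.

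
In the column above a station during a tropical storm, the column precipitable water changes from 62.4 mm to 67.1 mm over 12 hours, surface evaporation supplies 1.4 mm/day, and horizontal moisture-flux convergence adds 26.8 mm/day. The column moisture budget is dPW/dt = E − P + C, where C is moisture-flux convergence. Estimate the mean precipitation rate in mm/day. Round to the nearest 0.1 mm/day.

P ≈ 18.8 mm/day

dPW/dt = (67.1 − 62.4) mm / (12/24 day) = +9.400 mm/day.
P = E + C − dPW/dt = 1.4 + (26.8) − (+9.400) = 18.8 mm/day.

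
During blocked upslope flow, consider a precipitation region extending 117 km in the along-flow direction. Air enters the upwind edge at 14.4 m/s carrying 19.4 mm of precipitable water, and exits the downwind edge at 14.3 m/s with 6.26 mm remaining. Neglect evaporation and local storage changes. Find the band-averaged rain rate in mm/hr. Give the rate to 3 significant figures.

R ≈ 5.84 mm/hr

Column moisture flux per unit crosswind length is F = V × PW.
Inflow: F_in = 14.4 × 19.4 = 279.36 mm·m/s
Outflow: F_out = 14.3 × 6.26 = 89.518 mm·m/s
Steady-state rate R = (F_in − F_out)/L = (279.36 − 89.518) / 117000 m = 1.623e-03 mm/s.
R = 1.623e-03 × 3600 = 5.84 mm/hr.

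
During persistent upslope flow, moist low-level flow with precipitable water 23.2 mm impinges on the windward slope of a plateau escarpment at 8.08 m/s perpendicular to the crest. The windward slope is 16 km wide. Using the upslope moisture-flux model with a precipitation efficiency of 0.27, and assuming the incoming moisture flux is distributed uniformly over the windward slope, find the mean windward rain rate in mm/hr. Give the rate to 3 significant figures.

R ≈ 11.4 mm/hr

Incoming column moisture flux per unit ridge length: F = V × PW = 8.08 × 23.2 = 187.456 mm·m/s.
Spread over the 16 km slope with efficiency ε = 0.27: R = ε·F/W = 0.27 × 187.456 / 16000 m = 3.163e-03 mm/s.
R = 3.163e-03 × 3600 = 11.4 mm/hr.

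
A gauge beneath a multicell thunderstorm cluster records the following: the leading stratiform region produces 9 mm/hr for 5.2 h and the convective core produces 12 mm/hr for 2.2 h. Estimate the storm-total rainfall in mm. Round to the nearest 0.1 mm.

total ≈ 73.2 mm

Total = Σ Rᵢ Δtᵢ = 9 × 5.2 + 12 × 2.2
      = 46.8 + 26.4 = 73.2 mm.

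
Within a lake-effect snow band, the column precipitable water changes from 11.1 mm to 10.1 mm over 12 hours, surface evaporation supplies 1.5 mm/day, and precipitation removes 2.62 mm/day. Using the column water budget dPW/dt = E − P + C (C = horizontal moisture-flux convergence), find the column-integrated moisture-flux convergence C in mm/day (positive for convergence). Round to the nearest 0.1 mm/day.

C ≈ -0.9 mm/day

dPW/dt = (10.1 − 11.1) mm / (12/24 day) = -2.000 mm/day.
C = dPW/dt − E + P = (-2.000) − 1.5 + 2.62 = -0.9 mm/day.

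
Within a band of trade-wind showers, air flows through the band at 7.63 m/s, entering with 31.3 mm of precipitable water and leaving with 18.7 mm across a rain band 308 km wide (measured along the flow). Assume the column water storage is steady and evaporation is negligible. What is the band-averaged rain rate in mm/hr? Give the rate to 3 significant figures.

Column moisture flux per unit crosswind length is F = V × PW.
Inflow: F_in = 7.63 × 31.3 = 238.819 mm·m/s
Outflow: F_out = 7.63 × 18.7 = 142.681 mm·m/s
Steady-state rate R = (F_in − F_out)/L = (238.819 − 142.681) / 308000 m = 3.121e-04 mm/s.
R = 3.121e-04 × 3600 = 1.12 mm/hr.

R ≈ 1.12 mm/hr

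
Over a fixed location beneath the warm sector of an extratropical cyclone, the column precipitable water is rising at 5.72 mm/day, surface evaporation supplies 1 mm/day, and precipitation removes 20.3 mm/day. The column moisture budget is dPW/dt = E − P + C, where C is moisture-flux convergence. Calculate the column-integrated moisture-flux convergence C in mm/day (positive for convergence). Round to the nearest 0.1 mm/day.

dPW/dt = +5.72 mm/day.
C = dPW/dt − E + P = (+5.72) − 1 + 20.3 = 25.0 mm/day.

C ≈ 25.0 mm/day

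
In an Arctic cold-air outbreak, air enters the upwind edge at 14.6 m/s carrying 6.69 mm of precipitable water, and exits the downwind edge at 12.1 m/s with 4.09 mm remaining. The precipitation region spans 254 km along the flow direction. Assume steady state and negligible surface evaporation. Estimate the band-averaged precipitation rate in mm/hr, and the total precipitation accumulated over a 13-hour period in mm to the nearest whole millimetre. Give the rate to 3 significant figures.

R ≈ 0.683 mm/hr; total ≈ 9 mm

Column moisture flux per unit crosswind length is F = V × PW.
Inflow: F_in = 14.6 × 6.69 = 97.674 mm·m/s
Outflow: F_out = 12.1 × 4.09 = 49.489 mm·m/s
Steady-state rate R = (F_in − F_out)/L = (97.674 − 49.489) / 254000 m = 1.897e-04 mm/s.
R = 1.897e-04 × 3600 = 0.683 mm/hr.
Over 13 h: total = 0.683 × 13 = 8.879 ≈ 9 mm.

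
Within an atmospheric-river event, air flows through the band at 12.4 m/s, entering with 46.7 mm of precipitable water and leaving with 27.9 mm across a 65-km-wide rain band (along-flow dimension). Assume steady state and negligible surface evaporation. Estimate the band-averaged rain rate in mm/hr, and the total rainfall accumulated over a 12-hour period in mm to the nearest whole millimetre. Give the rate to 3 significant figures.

R ≈ 12.9 mm/hr; total ≈ 155 mm

Column moisture flux per unit crosswind length is F = V × PW.
Inflow: F_in = 12.4 × 46.7 = 579.08 mm·m/s
Outflow: F_out = 12.4 × 27.9 = 345.96 mm·m/s
Steady-state rate R = (F_in − F_out)/L = (579.08 − 345.96) / 65000 m = 3.586e-03 mm/s.
R = 3.586e-03 × 3600 = 12.9 mm/hr.
Over 12 h: total = 12.9 × 12 = 154.8 ≈ 155 mm.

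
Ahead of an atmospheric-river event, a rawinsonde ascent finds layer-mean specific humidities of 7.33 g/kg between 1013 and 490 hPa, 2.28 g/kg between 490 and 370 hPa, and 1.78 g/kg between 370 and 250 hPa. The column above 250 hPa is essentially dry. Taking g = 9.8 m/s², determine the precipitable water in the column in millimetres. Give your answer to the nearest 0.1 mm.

PW ≈ 44.1 mm

Precipitable water is the column-integrated vapour mass per unit area: PW = (1/g) Σ q̄ Δp, with q in kg/kg and Δp in Pa (1 kg/m² of water = 1 mm).
Layer 1013–490 hPa: Δp = 523 hPa = 52300 Pa, q̄ = 0.00733 kg/kg → 0.00733 × 52300 / 9.8 = 39.12 mm
Layer 490–370 hPa: Δp = 120 hPa = 12000 Pa, q̄ = 0.00228 kg/kg → 0.00228 × 12000 / 9.8 = 2.79 mm
Layer 370–250 hPa: Δp = 120 hPa = 12000 Pa, q̄ = 0.00178 kg/kg → 0.00178 × 12000 / 9.8 = 2.18 mm
PW = 39.12 + 2.79 + 2.18 = 44.09 ≈ 44.1 mm.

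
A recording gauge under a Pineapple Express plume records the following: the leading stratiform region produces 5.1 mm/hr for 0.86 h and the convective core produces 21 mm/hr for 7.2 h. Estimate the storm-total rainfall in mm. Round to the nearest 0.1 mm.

total ≈ 155.6 mm

Total = Σ Rᵢ Δtᵢ = 5.1 × 0.86 + 21 × 7.2
      = 4.386 + 151.2 = 155.6 mm.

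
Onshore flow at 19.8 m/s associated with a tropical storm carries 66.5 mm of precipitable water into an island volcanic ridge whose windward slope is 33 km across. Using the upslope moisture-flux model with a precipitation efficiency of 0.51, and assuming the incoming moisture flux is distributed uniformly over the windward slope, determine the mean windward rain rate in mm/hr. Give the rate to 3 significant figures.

Incoming column moisture flux per unit ridge length: F = V × PW = 19.8 × 66.5 = 1316.7 mm·m/s.
Spread over the 33 km slope with efficiency ε = 0.51: R = ε·F/W = 0.51 × 1316.7 / 33000 m = 2.035e-02 mm/s.
R = 2.035e-02 × 3600 = 73.3 mm/hr.

R ≈ 73.3 mm/hr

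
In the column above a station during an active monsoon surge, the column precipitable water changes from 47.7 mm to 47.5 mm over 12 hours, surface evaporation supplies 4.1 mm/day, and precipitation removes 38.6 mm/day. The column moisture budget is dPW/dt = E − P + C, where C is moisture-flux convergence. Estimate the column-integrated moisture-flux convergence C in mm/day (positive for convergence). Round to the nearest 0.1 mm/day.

C ≈ 34.1 mm/day

dPW/dt = (47.5 − 47.7) mm / (12/24 day) = -0.400 mm/day.
C = dPW/dt − E + P = (-0.400) − 4.1 + 38.6 = 34.1 mm/day.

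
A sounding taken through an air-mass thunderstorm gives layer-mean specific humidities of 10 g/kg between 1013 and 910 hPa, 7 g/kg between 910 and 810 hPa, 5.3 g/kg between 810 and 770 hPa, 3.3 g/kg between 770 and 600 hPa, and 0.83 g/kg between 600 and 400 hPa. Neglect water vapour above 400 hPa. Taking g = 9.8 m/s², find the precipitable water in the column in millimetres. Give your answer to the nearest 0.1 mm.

PW ≈ 27.2 mm

Precipitable water is the column-integrated vapour mass per unit area: PW = (1/g) Σ q̄ Δp, with q in kg/kg and Δp in Pa (1 kg/m² of water = 1 mm).
Layer 1013–910 hPa: Δp = 103 hPa = 10300 Pa, q̄ = 0.01 kg/kg → 0.01 × 10300 / 9.8 = 10.51 mm
Layer 910–810 hPa: Δp = 100 hPa = 10000 Pa, q̄ = 0.007 kg/kg → 0.007 × 10000 / 9.8 = 7.14 mm
Layer 810–770 hPa: Δp = 40 hPa = 4000 Pa, q̄ = 0.0053 kg/kg → 0.0053 × 4000 / 9.8 = 2.16 mm
Layer 770–600 hPa: Δp = 170 hPa = 17000 Pa, q̄ = 0.0033 kg/kg → 0.0033 × 17000 / 9.8 = 5.72 mm
Layer 600–400 hPa: Δp = 200 hPa = 20000 Pa, q̄ = 0.00083 kg/kg → 0.00083 × 20000 / 9.8 = 1.69 mm
PW = 10.51 + 7.14 + 2.16 + 5.72 + 1.69 = 27.22 ≈ 27.2 mm.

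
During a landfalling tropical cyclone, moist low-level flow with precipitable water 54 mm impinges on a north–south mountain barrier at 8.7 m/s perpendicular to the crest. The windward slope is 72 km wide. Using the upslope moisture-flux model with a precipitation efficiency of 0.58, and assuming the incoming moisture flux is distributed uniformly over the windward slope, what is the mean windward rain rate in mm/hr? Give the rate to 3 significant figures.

Incoming column moisture flux per unit ridge length: F = V × PW = 8.7 × 54 = 469.8 mm·m/s.
Spread over the 72 km slope with efficiency ε = 0.58: R = ε·F/W = 0.58 × 469.8 / 72000 m = 3.784e-03 mm/s.
R = 3.784e-03 × 3600 = 13.6 mm/hr.

R ≈ 13.6 mm/hr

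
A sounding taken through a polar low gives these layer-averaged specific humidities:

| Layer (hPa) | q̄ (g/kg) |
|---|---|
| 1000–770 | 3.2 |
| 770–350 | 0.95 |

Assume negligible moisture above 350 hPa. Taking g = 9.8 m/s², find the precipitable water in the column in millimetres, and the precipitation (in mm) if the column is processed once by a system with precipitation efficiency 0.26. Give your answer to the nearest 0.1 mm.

Precipitable water is the column-integrated vapour mass per unit area: PW = (1/g) Σ q̄ Δp, with q in kg/kg and Δp in Pa (1 kg/m² of water = 1 mm).
Layer 1000–770 hPa: Δp = 230 hPa = 23000 Pa, q̄ = 0.0032 kg/kg → 0.0032 × 23000 / 9.8 = 7.51 mm
Layer 770–350 hPa: Δp = 420 hPa = 42000 Pa, q̄ = 0.00095 kg/kg → 0.00095 × 42000 / 9.8 = 4.07 mm
PW = 7.51 + 4.07 = 11.58 ≈ 11.6 mm.
Precipitation = ε × PW = 0.26 × 11.6 = 3.0 mm.

PW ≈ 11.6 mm; precipitation ≈ 3.0 mm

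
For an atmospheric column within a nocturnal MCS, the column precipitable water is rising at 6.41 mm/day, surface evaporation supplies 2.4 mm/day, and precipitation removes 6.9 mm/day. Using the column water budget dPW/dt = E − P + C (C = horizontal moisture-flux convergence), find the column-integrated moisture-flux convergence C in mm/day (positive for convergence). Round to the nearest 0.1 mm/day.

C ≈ 10.9 mm/day

dPW/dt = +6.41 mm/day.
C = dPW/dt − E + P = (+6.41) − 2.4 + 6.9 = 10.9 mm/day.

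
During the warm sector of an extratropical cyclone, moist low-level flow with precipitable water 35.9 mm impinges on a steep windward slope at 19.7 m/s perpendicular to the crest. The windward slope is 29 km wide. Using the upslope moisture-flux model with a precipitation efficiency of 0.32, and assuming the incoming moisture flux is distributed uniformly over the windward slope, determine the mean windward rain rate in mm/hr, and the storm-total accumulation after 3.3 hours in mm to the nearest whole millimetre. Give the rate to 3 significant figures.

R ≈ 28.1 mm/hr; total ≈ 93 mm

Incoming column moisture flux per unit ridge length: F = V × PW = 19.7 × 35.9 = 707.23 mm·m/s.
Spread over the 29 km slope with efficiency ε = 0.32: R = ε·F/W = 0.32 × 707.23 / 29000 m = 7.804e-03 mm/s.
R = 7.804e-03 × 3600 = 28.1 mm/hr.
Over 3.3 h: total = 28.1 × 3.3 = 92.73 ≈ 93 mm.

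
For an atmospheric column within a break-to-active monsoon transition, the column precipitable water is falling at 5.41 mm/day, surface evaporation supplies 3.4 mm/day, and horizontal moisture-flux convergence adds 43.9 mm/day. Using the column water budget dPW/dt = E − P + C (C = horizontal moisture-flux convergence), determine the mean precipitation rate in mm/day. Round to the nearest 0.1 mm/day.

P ≈ 52.7 mm/day

dPW/dt = -5.41 mm/day.
P = E + C − dPW/dt = 3.4 + (43.9) − (-5.41) = 52.7 mm/day.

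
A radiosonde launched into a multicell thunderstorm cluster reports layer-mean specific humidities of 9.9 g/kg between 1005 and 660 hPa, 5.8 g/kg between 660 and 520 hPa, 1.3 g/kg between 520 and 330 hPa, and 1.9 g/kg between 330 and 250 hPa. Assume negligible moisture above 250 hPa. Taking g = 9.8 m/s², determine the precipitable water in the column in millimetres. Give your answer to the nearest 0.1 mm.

PW ≈ 47.2 mm

Precipitable water is the column-integrated vapour mass per unit area: PW = (1/g) Σ q̄ Δp, with q in kg/kg and Δp in Pa (1 kg/m² of water = 1 mm).
Layer 1005–660 hPa: Δp = 345 hPa = 34500 Pa, q̄ = 0.0099 kg/kg → 0.0099 × 34500 / 9.8 = 34.85 mm
Layer 660–520 hPa: Δp = 140 hPa = 14000 Pa, q̄ = 0.0058 kg/kg → 0.0058 × 14000 / 9.8 = 8.29 mm
Layer 520–330 hPa: Δp = 190 hPa = 19000 Pa, q̄ = 0.0013 kg/kg → 0.0013 × 19000 / 9.8 = 2.52 mm
Layer 330–250 hPa: Δp = 80 hPa = 8000 Pa, q̄ = 0.0019 kg/kg → 0.0019 × 8000 / 9.8 = 1.55 mm
PW = 34.85 + 8.29 + 2.52 + 1.55 = 47.21 ≈ 47.2 mm.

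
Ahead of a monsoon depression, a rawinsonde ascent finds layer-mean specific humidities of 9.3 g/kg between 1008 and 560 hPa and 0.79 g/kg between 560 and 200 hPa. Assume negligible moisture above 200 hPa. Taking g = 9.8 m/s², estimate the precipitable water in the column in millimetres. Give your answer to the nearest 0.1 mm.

Precipitable water is the column-integrated vapour mass per unit area: PW = (1/g) Σ q̄ Δp, with q in kg/kg and Δp in Pa (1 kg/m² of water = 1 mm).
Layer 1008–560 hPa: Δp = 448 hPa = 44800 Pa, q̄ = 0.0093 kg/kg → 0.0093 × 44800 / 9.8 = 42.51 mm
Layer 560–200 hPa: Δp = 360 hPa = 36000 Pa, q̄ = 0.00079 kg/kg → 0.00079 × 36000 / 9.8 = 2.90 mm
PW = 42.51 + 2.90 = 45.41 ≈ 45.4 mm.

PW ≈ 45.4 mm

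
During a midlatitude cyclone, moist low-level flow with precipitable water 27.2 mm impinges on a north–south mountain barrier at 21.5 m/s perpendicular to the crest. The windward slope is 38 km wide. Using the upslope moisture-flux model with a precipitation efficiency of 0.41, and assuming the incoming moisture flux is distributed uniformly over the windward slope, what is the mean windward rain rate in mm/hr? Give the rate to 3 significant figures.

Incoming column moisture flux per unit ridge length: F = V × PW = 21.5 × 27.2 = 584.8 mm·m/s.
Spread over the 38 km slope with efficiency ε = 0.41: R = ε·F/W = 0.41 × 584.8 / 38000 m = 6.310e-03 mm/s.
R = 6.310e-03 × 3600 = 22.7 mm/hr.

R ≈ 22.7 mm/hr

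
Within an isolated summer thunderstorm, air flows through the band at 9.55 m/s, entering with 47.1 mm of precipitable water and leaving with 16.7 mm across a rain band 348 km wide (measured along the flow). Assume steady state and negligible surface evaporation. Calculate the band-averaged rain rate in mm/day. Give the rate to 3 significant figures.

R ≈ 72.1 mm/day

Column moisture flux per unit crosswind length is F = V × PW.
Inflow: F_in = 9.55 × 47.1 = 449.805 mm·m/s
Outflow: F_out = 9.55 × 16.7 = 159.485 mm·m/s
Steady-state rate R = (F_in − F_out)/L = (449.805 − 159.485) / 348000 m = 8.343e-04 mm/s.
R = 8.343e-04 × 3600 × 24 = 72.1 mm/day.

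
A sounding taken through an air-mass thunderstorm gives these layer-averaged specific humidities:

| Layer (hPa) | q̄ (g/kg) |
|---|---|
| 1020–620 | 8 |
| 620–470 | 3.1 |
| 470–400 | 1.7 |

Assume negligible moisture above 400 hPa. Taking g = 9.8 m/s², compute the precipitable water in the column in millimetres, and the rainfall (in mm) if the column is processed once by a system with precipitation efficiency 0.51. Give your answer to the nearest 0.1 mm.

PW ≈ 38.6 mm; rainfall ≈ 19.7 mm

Precipitable water is the column-integrated vapour mass per unit area: PW = (1/g) Σ q̄ Δp, with q in kg/kg and Δp in Pa (1 kg/m² of water = 1 mm).
Layer 1020–620 hPa: Δp = 400 hPa = 40000 Pa, q̄ = 0.008 kg/kg → 0.008 × 40000 / 9.8 = 32.65 mm
Layer 620–470 hPa: Δp = 150 hPa = 15000 Pa, q̄ = 0.0031 kg/kg → 0.0031 × 15000 / 9.8 = 4.74 mm
Layer 470–400 hPa: Δp = 70 hPa = 7000 Pa, q̄ = 0.0017 kg/kg → 0.0017 × 7000 / 9.8 = 1.21 mm
PW = 32.65 + 4.74 + 1.21 = 38.60 ≈ 38.6 mm.
Rainfall = ε × PW = 0.51 × 38.6 = 19.7 mm.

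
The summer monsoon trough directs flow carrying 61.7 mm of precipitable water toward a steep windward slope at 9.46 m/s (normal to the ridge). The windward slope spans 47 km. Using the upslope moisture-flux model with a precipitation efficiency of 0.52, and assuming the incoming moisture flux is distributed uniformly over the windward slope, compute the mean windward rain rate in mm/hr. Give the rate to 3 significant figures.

Incoming column moisture flux per unit ridge length: F = V × PW = 9.46 × 61.7 = 583.682 mm·m/s.
Spread over the 47 km slope with efficiency ε = 0.52: R = ε·F/W = 0.52 × 583.682 / 47000 m = 6.458e-03 mm/s.
R = 6.458e-03 × 3600 = 23.2 mm/hr.

R ≈ 23.2 mm/hr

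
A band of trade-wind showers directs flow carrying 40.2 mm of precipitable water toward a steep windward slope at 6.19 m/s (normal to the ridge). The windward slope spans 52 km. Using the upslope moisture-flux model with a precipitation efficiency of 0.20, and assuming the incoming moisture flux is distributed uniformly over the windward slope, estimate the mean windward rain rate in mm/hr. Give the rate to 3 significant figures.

R ≈ 3.45 mm/hr

Incoming column moisture flux per unit ridge length: F = V × PW = 6.19 × 40.2 = 248.838 mm·m/s.
Spread over the 52 km slope with efficiency ε = 0.20: R = ε·F/W = 0.20 × 248.838 / 52000 m = 9.571e-04 mm/s.
R = 9.571e-04 × 3600 = 3.45 mm/hr.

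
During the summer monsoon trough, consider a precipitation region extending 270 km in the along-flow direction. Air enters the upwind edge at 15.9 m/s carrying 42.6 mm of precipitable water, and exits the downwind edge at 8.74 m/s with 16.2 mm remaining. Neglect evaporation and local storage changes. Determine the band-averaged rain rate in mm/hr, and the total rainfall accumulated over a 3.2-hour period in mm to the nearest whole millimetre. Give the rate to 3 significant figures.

R ≈ 7.14 mm/hr; total ≈ 23 mm

Column moisture flux per unit crosswind length is F = V × PW.
Inflow: F_in = 15.9 × 42.6 = 677.34 mm·m/s
Outflow: F_out = 8.74 × 16.2 = 141.588 mm·m/s
Steady-state rate R = (F_in − F_out)/L = (677.34 − 141.588) / 270000 m = 1.984e-03 mm/s.
R = 1.984e-03 × 3600 = 7.14 mm/hr.
Over 3.2 h: total = 7.14 × 3.2 = 22.848 ≈ 23 mm.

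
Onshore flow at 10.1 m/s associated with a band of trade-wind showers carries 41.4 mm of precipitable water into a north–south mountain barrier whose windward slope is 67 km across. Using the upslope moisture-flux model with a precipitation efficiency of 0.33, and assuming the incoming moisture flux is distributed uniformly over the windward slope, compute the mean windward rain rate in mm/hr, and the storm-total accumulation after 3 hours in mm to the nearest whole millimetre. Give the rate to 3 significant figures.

Incoming column moisture flux per unit ridge length: F = V × PW = 10.1 × 41.4 = 418.14 mm·m/s.
Spread over the 67 km slope with efficiency ε = 0.33: R = ε·F/W = 0.33 × 418.14 / 67000 m = 2.059e-03 mm/s.
R = 2.059e-03 × 3600 = 7.41 mm/hr.
Over 3 h: total = 7.41 × 3 = 22.23 ≈ 22 mm.

R ≈ 7.41 mm/hr; total ≈ 22 mm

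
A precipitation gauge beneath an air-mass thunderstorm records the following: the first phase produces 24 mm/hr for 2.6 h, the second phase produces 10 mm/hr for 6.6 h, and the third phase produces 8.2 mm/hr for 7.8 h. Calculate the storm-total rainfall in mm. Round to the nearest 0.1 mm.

Total = Σ Rᵢ Δtᵢ = 24 × 2.6 + 10 × 6.6 + 8.2 × 7.8
      = 62.4 + 66 + 63.96 = 192.4 mm.

total ≈ 192.4 mm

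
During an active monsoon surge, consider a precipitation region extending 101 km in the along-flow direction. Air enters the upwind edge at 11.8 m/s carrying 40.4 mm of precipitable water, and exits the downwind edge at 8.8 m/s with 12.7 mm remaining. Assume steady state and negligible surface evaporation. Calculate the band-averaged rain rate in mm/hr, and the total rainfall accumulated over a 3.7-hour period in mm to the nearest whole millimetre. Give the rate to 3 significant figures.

Column moisture flux per unit crosswind length is F = V × PW.
Inflow: F_in = 11.8 × 40.4 = 476.72 mm·m/s
Outflow: F_out = 8.8 × 12.7 = 111.76 mm·m/s
Steady-state rate R = (F_in − F_out)/L = (476.72 − 111.76) / 101000 m = 3.613e-03 mm/s.
R = 3.613e-03 × 3600 = 13.0 mm/hr.
Over 3.7 h: total = 13.0 × 3.7 = 48.1 ≈ 48 mm.

R ≈ 13.0 mm/hr; total ≈ 48 mm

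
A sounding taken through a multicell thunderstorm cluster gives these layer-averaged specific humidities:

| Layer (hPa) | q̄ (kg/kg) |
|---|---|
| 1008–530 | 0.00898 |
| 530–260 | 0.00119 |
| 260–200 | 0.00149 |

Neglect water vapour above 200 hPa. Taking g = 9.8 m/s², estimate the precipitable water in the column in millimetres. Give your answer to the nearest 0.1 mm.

Precipitable water is the column-integrated vapour mass per unit area: PW = (1/g) Σ q̄ Δp, with q in kg/kg and Δp in Pa (1 kg/m² of water = 1 mm).
Layer 1008–530 hPa: Δp = 478 hPa = 47800 Pa, q̄ = 0.00898 kg/kg → 0.00898 × 47800 / 9.8 = 43.80 mm
Layer 530–260 hPa: Δp = 270 hPa = 27000 Pa, q̄ = 0.00119 kg/kg → 0.00119 × 27000 / 9.8 = 3.28 mm
Layer 260–200 hPa: Δp = 60 hPa = 6000 Pa, q̄ = 0.00149 kg/kg → 0.00149 × 6000 / 9.8 = 0.91 mm
PW = 43.80 + 3.28 + 0.91 = 47.99 ≈ 48.0 mm.

PW ≈ 48.0 mm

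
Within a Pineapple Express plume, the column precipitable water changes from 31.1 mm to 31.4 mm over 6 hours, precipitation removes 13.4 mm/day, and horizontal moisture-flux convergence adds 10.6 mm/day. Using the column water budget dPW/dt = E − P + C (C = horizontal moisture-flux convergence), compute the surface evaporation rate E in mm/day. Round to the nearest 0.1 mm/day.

E ≈ 4.0 mm/day

dPW/dt = (31.4 − 31.1) mm / (6/24 day) = +1.200 mm/day.
E = dPW/dt + P − C = (+1.200) + 13.4 − (10.6) = 4.0 mm/day.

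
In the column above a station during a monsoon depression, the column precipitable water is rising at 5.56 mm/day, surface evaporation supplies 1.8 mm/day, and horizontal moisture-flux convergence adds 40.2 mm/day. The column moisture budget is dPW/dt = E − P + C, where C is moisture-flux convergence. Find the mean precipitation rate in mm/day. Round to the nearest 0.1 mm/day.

P ≈ 36.4 mm/day

dPW/dt = +5.56 mm/day.
P = E + C − dPW/dt = 1.8 + (40.2) − (+5.56) = 36.4 mm/day.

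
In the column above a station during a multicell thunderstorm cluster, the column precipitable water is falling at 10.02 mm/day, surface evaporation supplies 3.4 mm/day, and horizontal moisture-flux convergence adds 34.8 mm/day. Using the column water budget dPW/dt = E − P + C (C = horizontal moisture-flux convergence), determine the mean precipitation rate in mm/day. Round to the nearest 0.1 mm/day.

dPW/dt = -10.02 mm/day.
P = E + C − dPW/dt = 3.4 + (34.8) − (-10.02) = 48.2 mm/day.

P ≈ 48.2 mm/day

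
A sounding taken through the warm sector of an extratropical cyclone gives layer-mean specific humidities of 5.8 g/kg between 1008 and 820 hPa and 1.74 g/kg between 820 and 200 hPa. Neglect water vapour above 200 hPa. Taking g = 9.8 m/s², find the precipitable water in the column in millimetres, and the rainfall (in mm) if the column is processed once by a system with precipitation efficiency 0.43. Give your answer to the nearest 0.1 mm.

Precipitable water is the column-integrated vapour mass per unit area: PW = (1/g) Σ q̄ Δp, with q in kg/kg and Δp in Pa (1 kg/m² of water = 1 mm).
Layer 1008–820 hPa: Δp = 188 hPa = 18800 Pa, q̄ = 0.0058 kg/kg → 0.0058 × 18800 / 9.8 = 11.13 mm
Layer 820–200 hPa: Δp = 620 hPa = 62000 Pa, q̄ = 0.00174 kg/kg → 0.00174 × 62000 / 9.8 = 11.01 mm
PW = 11.13 + 11.01 = 22.14 ≈ 22.1 mm.
Rainfall = ε × PW = 0.43 × 22.1 = 9.5 mm.

PW ≈ 22.1 mm; rainfall ≈ 9.5 mm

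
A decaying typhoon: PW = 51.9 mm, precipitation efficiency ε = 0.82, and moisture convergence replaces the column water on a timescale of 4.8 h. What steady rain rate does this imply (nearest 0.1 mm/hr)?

Each overturning extracts ε × PW = 0.82 × 51.9 = 42.558 mm.
Rate = ε·PW / τ = 42.558 / 4.8 h = 8.9 mm/hr.

R ≈ 8.9 mm/hr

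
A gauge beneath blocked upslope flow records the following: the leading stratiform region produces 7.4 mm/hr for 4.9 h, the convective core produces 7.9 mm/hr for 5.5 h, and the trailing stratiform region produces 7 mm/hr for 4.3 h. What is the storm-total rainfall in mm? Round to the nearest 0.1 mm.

total ≈ 109.8 mm

Total = Σ Rᵢ Δtᵢ = 7.4 × 4.9 + 7.9 × 5.5 + 7 × 4.3
      = 36.26 + 43.45 + 30.1 = 109.8 mm.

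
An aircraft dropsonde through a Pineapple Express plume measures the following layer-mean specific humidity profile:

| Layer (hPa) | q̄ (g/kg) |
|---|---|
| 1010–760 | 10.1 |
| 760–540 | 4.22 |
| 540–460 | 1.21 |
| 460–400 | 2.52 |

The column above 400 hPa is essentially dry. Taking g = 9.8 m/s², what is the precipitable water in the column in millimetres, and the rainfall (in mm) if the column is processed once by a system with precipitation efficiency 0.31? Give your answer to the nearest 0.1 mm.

Precipitable water is the column-integrated vapour mass per unit area: PW = (1/g) Σ q̄ Δp, with q in kg/kg and Δp in Pa (1 kg/m² of water = 1 mm).
Layer 1010–760 hPa: Δp = 250 hPa = 25000 Pa, q̄ = 0.0101 kg/kg → 0.0101 × 25000 / 9.8 = 25.77 mm
Layer 760–540 hPa: Δp = 220 hPa = 22000 Pa, q̄ = 0.00422 kg/kg → 0.00422 × 22000 / 9.8 = 9.47 mm
Layer 540–460 hPa: Δp = 80 hPa = 8000 Pa, q̄ = 0.00121 kg/kg → 0.00121 × 8000 / 9.8 = 0.99 mm
Layer 460–400 hPa: Δp = 60 hPa = 6000 Pa, q̄ = 0.00252 kg/kg → 0.00252 × 6000 / 9.8 = 1.54 mm
PW = 25.77 + 9.47 + 0.99 + 1.54 = 37.77 ≈ 37.8 mm.
Rainfall = ε × PW = 0.31 × 37.8 = 11.7 mm.

PW ≈ 37.8 mm; rainfall ≈ 11.7 mm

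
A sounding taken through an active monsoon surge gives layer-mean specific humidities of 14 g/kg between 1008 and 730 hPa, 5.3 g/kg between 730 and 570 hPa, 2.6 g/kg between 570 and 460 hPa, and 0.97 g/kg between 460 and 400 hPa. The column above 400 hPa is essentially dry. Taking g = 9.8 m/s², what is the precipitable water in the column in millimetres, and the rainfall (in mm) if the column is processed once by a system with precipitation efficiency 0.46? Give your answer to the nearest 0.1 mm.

PW ≈ 51.9 mm; rainfall ≈ 23.9 mm

Precipitable water is the column-integrated vapour mass per unit area: PW = (1/g) Σ q̄ Δp, with q in kg/kg and Δp in Pa (1 kg/m² of water = 1 mm).
Layer 1008–730 hPa: Δp = 278 hPa = 27800 Pa, q̄ = 0.014 kg/kg → 0.014 × 27800 / 9.8 = 39.71 mm
Layer 730–570 hPa: Δp = 160 hPa = 16000 Pa, q̄ = 0.0053 kg/kg → 0.0053 × 16000 / 9.8 = 8.65 mm
Layer 570–460 hPa: Δp = 110 hPa = 11000 Pa, q̄ = 0.0026 kg/kg → 0.0026 × 11000 / 9.8 = 2.92 mm
Layer 460–400 hPa: Δp = 60 hPa = 6000 Pa, q̄ = 0.00097 kg/kg → 0.00097 × 6000 / 9.8 = 0.59 mm
PW = 39.71 + 8.65 + 2.92 + 0.59 = 51.87 ≈ 51.9 mm.
Rainfall = ε × PW = 0.46 × 51.9 = 23.9 mm.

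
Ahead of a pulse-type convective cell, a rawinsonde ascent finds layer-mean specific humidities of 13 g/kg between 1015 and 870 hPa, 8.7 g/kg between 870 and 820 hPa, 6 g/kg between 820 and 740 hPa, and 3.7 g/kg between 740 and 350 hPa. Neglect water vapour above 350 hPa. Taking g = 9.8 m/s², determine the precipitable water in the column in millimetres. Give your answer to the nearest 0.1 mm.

Precipitable water is the column-integrated vapour mass per unit area: PW = (1/g) Σ q̄ Δp, with q in kg/kg and Δp in Pa (1 kg/m² of water = 1 mm).
Layer 1015–870 hPa: Δp = 145 hPa = 14500 Pa, q̄ = 0.013 kg/kg → 0.013 × 14500 / 9.8 = 19.23 mm
Layer 870–820 hPa: Δp = 50 hPa = 5000 Pa, q̄ = 0.0087 kg/kg → 0.0087 × 5000 / 9.8 = 4.44 mm
Layer 820–740 hPa: Δp = 80 hPa = 8000 Pa, q̄ = 0.006 kg/kg → 0.006 × 8000 / 9.8 = 4.90 mm
Layer 740–350 hPa: Δp = 390 hPa = 39000 Pa, q̄ = 0.0037 kg/kg → 0.0037 × 39000 / 9.8 = 14.72 mm
PW = 19.23 + 4.44 + 4.90 + 14.72 = 43.29 ≈ 43.3 mm.

PW ≈ 43.3 mm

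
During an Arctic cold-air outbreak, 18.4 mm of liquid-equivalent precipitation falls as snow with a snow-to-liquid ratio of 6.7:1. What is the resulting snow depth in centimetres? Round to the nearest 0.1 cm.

Snow depth = liquid × ratio = 18.4 mm × 6.7 = 123.28 mm = 12.3 cm.

snow depth ≈ 12.3 cm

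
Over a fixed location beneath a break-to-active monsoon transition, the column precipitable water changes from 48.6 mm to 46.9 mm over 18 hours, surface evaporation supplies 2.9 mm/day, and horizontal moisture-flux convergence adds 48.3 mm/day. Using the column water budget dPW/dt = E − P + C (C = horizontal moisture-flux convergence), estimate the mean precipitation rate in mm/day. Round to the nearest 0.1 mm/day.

P ≈ 53.5 mm/day

dPW/dt = (46.9 − 48.6) mm / (18/24 day) = -2.267 mm/day.
P = E + C − dPW/dt = 2.9 + (48.3) − (-2.267) = 53.5 mm/day.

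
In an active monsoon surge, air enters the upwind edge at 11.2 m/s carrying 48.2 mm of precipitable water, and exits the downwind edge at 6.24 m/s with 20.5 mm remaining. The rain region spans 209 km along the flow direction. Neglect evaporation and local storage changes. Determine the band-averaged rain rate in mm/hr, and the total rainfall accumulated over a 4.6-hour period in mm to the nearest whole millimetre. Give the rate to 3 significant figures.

Column moisture flux per unit crosswind length is F = V × PW.
Inflow: F_in = 11.2 × 48.2 = 539.84 mm·m/s
Outflow: F_out = 6.24 × 20.5 = 127.92 mm·m/s
Steady-state rate R = (F_in − F_out)/L = (539.84 − 127.92) / 209000 m = 1.971e-03 mm/s.
R = 1.971e-03 × 3600 = 7.10 mm/hr.
Over 4.6 h: total = 7.10 × 4.6 = 32.66 ≈ 33 mm.

R ≈ 7.10 mm/hr; total ≈ 33 mm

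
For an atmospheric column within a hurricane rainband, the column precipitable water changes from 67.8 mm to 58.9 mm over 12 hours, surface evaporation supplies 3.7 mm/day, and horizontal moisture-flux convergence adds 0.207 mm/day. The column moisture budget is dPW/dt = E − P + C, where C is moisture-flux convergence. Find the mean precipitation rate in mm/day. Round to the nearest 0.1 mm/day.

dPW/dt = (58.9 − 67.8) mm / (12/24 day) = -17.800 mm/day.
P = E + C − dPW/dt = 3.7 + (0.207) − (-17.800) = 21.7 mm/day.

P ≈ 21.7 mm/day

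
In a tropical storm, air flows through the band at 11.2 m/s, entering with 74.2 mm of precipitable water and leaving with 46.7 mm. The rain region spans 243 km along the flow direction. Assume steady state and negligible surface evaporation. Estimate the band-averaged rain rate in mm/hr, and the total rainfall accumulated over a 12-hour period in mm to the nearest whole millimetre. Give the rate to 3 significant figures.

R ≈ 4.56 mm/hr; total ≈ 55 mm

Column moisture flux per unit crosswind length is F = V × PW.
Inflow: F_in = 11.2 × 74.2 = 831.04 mm·m/s
Outflow: F_out = 11.2 × 46.7 = 523.04 mm·m/s
Steady-state rate R = (F_in − F_out)/L = (831.04 − 523.04) / 243000 m = 1.267e-03 mm/s.
R = 1.267e-03 × 3600 = 4.56 mm/hr.
Over 12 h: total = 4.56 × 12 = 54.72 ≈ 55 mm.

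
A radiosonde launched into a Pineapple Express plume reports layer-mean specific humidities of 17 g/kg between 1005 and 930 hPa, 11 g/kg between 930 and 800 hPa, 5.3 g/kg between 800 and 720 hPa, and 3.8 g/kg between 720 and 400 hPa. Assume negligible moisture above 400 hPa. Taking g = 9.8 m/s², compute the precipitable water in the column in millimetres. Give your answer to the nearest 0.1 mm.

PW ≈ 44.3 mm

Precipitable water is the column-integrated vapour mass per unit area: PW = (1/g) Σ q̄ Δp, with q in kg/kg and Δp in Pa (1 kg/m² of water = 1 mm).
Layer 1005–930 hPa: Δp = 75 hPa = 7500 Pa, q̄ = 0.017 kg/kg → 0.017 × 7500 / 9.8 = 13.01 mm
Layer 930–800 hPa: Δp = 130 hPa = 13000 Pa, q̄ = 0.011 kg/kg → 0.011 × 13000 / 9.8 = 14.59 mm
Layer 800–720 hPa: Δp = 80 hPa = 8000 Pa, q̄ = 0.0053 kg/kg → 0.0053 × 8000 / 9.8 = 4.33 mm
Layer 720–400 hPa: Δp = 320 hPa = 32000 Pa, q̄ = 0.0038 kg/kg → 0.0038 × 32000 / 9.8 = 12.41 mm
PW = 13.01 + 14.59 + 4.33 + 12.41 = 44.34 ≈ 44.3 mm.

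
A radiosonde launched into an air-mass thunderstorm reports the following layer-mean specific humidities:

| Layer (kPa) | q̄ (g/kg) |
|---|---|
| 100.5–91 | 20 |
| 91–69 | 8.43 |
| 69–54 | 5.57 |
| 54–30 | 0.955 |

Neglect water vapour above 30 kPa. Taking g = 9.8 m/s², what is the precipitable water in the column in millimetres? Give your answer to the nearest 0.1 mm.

Precipitable water is the column-integrated vapour mass per unit area: PW = (1/g) Σ q̄ Δp, with q in kg/kg and Δp in Pa (1 kg/m² of water = 1 mm).
Layer 100.5–91 kPa: Δp = 95 hPa = 9500 Pa, q̄ = 0.02 kg/kg → 0.02 × 9500 / 9.8 = 19.39 mm
Layer 91–69 kPa: Δp = 220 hPa = 22000 Pa, q̄ = 0.00843 kg/kg → 0.00843 × 22000 / 9.8 = 18.92 mm
Layer 69–54 kPa: Δp = 150 hPa = 15000 Pa, q̄ = 0.00557 kg/kg → 0.00557 × 15000 / 9.8 = 8.53 mm
Layer 54–30 kPa: Δp = 240 hPa = 24000 Pa, q̄ = 0.000955 kg/kg → 0.000955 × 24000 / 9.8 = 2.34 mm
PW = 19.39 + 18.92 + 8.53 + 2.34 = 49.18 ≈ 49.2 mm.

PW ≈ 49.2 mm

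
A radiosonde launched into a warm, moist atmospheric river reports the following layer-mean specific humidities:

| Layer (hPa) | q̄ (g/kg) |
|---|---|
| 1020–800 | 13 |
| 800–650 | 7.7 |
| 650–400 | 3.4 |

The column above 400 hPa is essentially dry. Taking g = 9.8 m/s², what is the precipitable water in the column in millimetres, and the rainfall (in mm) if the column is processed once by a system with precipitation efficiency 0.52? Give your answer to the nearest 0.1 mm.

PW ≈ 49.6 mm; rainfall ≈ 25.8 mm

Precipitable water is the column-integrated vapour mass per unit area: PW = (1/g) Σ q̄ Δp, with q in kg/kg and Δp in Pa (1 kg/m² of water = 1 mm).
Layer 1020–800 hPa: Δp = 220 hPa = 22000 Pa, q̄ = 0.013 kg/kg → 0.013 × 22000 / 9.8 = 29.18 mm
Layer 800–650 hPa: Δp = 150 hPa = 15000 Pa, q̄ = 0.0077 kg/kg → 0.0077 × 15000 / 9.8 = 11.79 mm
Layer 650–400 hPa: Δp = 250 hPa = 25000 Pa, q̄ = 0.0034 kg/kg → 0.0034 × 25000 / 9.8 = 8.67 mm
PW = 29.18 + 11.79 + 8.67 = 49.64 ≈ 49.6 mm.
Rainfall = ε × PW = 0.52 × 49.6 = 25.8 mm.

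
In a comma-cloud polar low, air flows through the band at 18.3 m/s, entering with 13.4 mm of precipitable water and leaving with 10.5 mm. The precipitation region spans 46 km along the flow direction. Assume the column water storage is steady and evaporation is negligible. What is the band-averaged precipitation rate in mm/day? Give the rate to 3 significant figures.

Column moisture flux per unit crosswind length is F = V × PW.
Inflow: F_in = 18.3 × 13.4 = 245.22 mm·m/s
Outflow: F_out = 18.3 × 10.5 = 192.15 mm·m/s
Steady-state rate R = (F_in − F_out)/L = (245.22 − 192.15) / 46000 m = 1.154e-03 mm/s.
R = 1.154e-03 × 3600 × 24 = 99.7 mm/day.

R ≈ 99.7 mm/day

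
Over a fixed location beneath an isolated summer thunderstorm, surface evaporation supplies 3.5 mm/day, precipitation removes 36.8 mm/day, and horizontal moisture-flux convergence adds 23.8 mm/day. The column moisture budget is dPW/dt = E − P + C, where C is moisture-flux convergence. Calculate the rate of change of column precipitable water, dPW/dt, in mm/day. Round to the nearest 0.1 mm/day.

dPW/dt ≈ -9.5 mm/day

dPW/dt = E − P + C = 3.5 − 36.8 + (23.8) = -9.5 mm/day.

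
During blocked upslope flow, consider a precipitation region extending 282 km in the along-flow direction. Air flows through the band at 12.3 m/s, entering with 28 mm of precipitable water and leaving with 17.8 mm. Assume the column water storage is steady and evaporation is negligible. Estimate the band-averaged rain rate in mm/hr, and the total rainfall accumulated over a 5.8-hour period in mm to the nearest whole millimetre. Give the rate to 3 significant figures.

R ≈ 1.60 mm/hr; total ≈ 9 mm

Column moisture flux per unit crosswind length is F = V × PW.
Inflow: F_in = 12.3 × 28 = 344.4 mm·m/s
Outflow: F_out = 12.3 × 17.8 = 218.94 mm·m/s
Steady-state rate R = (F_in − F_out)/L = (344.4 − 218.94) / 282000 m = 4.449e-04 mm/s.
R = 4.449e-04 × 3600 = 1.60 mm/hr.
Over 5.8 h: total = 1.60 × 5.8 = 9.28 ≈ 9 mm.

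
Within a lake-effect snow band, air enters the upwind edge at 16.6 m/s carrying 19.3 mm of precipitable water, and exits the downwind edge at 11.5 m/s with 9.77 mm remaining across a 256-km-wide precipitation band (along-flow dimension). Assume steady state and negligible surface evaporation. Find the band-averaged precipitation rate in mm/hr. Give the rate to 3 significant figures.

R ≈ 2.93 mm/hr

Column moisture flux per unit crosswind length is F = V × PW.
Inflow: F_in = 16.6 × 19.3 = 320.38 mm·m/s
Outflow: F_out = 11.5 × 9.77 = 112.355 mm·m/s
Steady-state rate R = (F_in − F_out)/L = (320.38 − 112.355) / 256000 m = 8.126e-04 mm/s.
R = 8.126e-04 × 3600 = 2.93 mm/hr.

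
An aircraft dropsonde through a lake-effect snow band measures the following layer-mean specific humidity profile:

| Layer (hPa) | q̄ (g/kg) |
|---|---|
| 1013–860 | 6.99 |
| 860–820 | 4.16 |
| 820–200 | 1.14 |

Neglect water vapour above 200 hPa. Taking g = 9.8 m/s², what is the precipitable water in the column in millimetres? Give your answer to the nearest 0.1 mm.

Precipitable water is the column-integrated vapour mass per unit area: PW = (1/g) Σ q̄ Δp, with q in kg/kg and Δp in Pa (1 kg/m² of water = 1 mm).
Layer 1013–860 hPa: Δp = 153 hPa = 15300 Pa, q̄ = 0.00699 kg/kg → 0.00699 × 15300 / 9.8 = 10.91 mm
Layer 860–820 hPa: Δp = 40 hPa = 4000 Pa, q̄ = 0.00416 kg/kg → 0.00416 × 4000 / 9.8 = 1.70 mm
Layer 820–200 hPa: Δp = 620 hPa = 62000 Pa, q̄ = 0.00114 kg/kg → 0.00114 × 62000 / 9.8 = 7.21 mm
PW = 10.91 + 1.70 + 7.21 = 19.82 ≈ 19.8 mm.

PW ≈ 19.8 mm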